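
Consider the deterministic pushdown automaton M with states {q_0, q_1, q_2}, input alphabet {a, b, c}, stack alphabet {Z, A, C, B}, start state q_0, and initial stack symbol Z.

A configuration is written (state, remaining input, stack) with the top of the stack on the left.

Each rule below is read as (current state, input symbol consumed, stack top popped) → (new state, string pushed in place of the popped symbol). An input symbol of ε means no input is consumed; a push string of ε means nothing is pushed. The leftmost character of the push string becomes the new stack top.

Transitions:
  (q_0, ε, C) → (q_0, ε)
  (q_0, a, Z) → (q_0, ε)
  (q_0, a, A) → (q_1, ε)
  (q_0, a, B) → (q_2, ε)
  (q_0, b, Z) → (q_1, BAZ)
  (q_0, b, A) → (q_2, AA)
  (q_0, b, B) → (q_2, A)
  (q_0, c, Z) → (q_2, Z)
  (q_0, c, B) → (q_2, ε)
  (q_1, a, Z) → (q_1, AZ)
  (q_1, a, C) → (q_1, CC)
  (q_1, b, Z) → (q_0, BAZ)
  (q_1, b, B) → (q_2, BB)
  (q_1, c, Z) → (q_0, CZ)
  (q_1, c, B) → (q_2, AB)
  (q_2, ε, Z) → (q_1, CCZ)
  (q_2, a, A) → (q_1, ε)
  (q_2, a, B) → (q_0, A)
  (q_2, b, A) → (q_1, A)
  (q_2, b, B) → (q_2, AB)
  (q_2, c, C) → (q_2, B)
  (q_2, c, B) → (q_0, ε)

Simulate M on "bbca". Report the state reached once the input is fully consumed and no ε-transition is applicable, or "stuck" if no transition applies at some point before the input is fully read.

(q_0, bbca, Z)
  read b, top Z: go to q_1, push BAZ → (q_1, bca, BAZ)
  read b, top B: go to q_2, push BB → (q_2, ca, BBAZ)
  read c, top B: go to q_0, push ε → (q_0, a, BAZ)
  read a, top B: go to q_2, push ε → (q_2, ε, AZ)
All input consumed; M is in state q_2.

q_2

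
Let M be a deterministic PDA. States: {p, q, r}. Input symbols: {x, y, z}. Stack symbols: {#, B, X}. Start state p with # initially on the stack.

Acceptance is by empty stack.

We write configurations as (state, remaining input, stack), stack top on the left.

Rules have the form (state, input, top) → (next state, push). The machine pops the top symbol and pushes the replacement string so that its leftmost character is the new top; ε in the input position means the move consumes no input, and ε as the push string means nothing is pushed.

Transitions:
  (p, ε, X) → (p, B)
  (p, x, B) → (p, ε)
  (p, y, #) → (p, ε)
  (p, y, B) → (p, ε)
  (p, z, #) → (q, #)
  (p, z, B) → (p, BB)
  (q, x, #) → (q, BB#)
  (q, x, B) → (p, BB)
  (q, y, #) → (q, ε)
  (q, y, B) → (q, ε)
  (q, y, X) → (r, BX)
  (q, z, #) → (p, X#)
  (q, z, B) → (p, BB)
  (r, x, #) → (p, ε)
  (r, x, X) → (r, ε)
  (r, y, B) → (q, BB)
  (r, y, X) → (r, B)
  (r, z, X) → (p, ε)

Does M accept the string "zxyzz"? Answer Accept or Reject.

(p, zxyzz, #) ⊢ (q, xyzz, #) ⊢ (q, yzz, BB#) ⊢ (q, zz, B#) ⊢ (p, z, BB#) ⊢ (p, ε, BBB#)
All input consumed; stack is BBB#, not empty, and no further ε-move applies.

Reject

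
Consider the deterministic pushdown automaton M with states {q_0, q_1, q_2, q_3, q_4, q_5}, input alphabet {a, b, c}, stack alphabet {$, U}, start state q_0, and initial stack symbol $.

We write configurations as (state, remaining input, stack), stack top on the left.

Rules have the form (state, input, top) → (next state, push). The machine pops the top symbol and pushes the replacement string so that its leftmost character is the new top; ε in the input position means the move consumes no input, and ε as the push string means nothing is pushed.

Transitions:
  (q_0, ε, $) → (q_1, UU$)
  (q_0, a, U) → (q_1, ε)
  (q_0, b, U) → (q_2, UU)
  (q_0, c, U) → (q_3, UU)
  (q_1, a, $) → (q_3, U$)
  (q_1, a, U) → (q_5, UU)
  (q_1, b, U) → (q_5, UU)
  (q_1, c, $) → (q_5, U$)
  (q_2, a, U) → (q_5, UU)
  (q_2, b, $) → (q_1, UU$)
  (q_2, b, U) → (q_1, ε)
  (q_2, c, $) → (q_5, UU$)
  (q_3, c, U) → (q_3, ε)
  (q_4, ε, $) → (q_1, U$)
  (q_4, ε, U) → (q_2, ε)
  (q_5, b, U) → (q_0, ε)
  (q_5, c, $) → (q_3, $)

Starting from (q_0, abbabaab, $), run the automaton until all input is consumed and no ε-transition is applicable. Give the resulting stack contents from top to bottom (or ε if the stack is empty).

UU$

(q_0, abbabaab, $)
  ε-move, top $: go to q_1, push UU$ → (q_1, abbabaab, UU$)
  read a, top U: go to q_5, push UU → (q_5, bbabaab, UUU$)
  read b, top U: go to q_0, push ε → (q_0, babaab, UU$)
  read b, top U: go to q_2, push UU → (q_2, abaab, UUU$)
  read a, top U: go to q_5, push UU → (q_5, baab, UUUU$)
  read b, top U: go to q_0, push ε → (q_0, aab, UUU$)
  read a, top U: go to q_1, push ε → (q_1, ab, UU$)
  read a, top U: go to q_5, push UU → (q_5, b, UUU$)
  read b, top U: go to q_0, push ε → (q_0, ε, UU$)
All input consumed in state q_0 with stack UU$.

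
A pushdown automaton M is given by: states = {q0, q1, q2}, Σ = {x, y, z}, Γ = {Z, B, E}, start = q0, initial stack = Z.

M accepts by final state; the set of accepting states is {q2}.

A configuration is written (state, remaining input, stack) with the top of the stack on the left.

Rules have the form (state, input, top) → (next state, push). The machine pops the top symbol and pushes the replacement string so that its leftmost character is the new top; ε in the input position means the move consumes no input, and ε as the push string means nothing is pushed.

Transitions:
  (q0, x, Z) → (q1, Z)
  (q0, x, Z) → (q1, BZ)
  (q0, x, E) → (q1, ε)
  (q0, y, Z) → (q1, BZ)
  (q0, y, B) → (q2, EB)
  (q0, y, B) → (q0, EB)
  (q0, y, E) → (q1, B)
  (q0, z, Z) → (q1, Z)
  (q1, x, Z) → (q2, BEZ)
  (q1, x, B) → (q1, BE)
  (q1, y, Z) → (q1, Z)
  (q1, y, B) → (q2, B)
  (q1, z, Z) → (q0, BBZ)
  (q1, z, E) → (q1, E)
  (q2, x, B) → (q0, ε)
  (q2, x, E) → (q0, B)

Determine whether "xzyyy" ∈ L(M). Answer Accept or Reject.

Accept

One accepting computation: (q0, xzyyy, Z) ⊢ (q1, zyyy, Z) ⊢ (q0, yyy, BBZ) ⊢ (q0, yy, EBBZ) ⊢ (q1, y, BBBZ) ⊢ (q2, ε, BBBZ)
All input consumed and state q2 ∈ F.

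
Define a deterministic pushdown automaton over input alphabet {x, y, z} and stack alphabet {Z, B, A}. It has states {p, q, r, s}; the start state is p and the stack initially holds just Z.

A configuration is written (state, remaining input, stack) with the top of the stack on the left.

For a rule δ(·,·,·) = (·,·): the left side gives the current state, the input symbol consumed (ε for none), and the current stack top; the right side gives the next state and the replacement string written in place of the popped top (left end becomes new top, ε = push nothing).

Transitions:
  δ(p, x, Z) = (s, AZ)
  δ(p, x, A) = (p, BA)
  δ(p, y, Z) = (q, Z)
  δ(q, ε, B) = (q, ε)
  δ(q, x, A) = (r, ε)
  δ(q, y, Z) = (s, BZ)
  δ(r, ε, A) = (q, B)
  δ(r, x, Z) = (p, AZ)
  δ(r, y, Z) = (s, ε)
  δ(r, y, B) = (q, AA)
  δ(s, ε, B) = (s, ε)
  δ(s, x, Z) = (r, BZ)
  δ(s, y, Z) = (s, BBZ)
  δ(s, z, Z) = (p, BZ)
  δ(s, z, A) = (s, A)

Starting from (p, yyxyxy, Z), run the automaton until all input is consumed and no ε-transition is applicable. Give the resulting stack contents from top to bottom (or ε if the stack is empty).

Z

(p, yyxyxy, Z)
  read y, top Z: go to q, push Z → (q, yxyxy, Z)
  read y, top Z: go to s, push BZ → (s, xyxy, BZ)
  ε-move, top B: go to s, push ε → (s, xyxy, Z)
  read x, top Z: go to r, push BZ → (r, yxy, BZ)
  read y, top B: go to q, push AA → (q, xy, AAZ)
  read x, top A: go to r, push ε → (r, y, AZ)
  ε-move, top A: go to q, push B → (q, y, BZ)
  ε-move, top B: go to q, push ε → (q, y, Z)
  read y, top Z: go to s, push BZ → (s, ε, BZ)
  ε-move, top B: go to s, push ε → (s, ε, Z)
All input consumed in state s with stack Z.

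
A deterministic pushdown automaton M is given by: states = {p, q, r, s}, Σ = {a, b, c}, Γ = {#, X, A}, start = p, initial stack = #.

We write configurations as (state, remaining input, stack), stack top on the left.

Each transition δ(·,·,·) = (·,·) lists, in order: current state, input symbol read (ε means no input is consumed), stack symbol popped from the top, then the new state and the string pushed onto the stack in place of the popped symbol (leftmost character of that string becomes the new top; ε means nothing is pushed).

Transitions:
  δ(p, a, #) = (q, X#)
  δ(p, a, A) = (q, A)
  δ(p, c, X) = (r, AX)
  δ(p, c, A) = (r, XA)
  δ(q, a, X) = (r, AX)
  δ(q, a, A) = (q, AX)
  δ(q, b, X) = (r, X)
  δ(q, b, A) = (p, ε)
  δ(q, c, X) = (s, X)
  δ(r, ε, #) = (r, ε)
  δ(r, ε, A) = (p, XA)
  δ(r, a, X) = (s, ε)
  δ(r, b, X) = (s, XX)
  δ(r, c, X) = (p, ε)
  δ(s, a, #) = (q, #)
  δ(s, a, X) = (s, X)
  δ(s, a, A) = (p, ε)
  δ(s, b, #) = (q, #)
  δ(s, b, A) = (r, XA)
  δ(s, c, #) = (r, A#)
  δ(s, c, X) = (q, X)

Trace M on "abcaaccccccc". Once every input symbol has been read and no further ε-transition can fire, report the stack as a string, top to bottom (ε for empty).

XAXAXAXAXAXAXAXAX#

(p, abcaaccccccc, #) ⊢ (q, bcaaccccccc, X#) ⊢ (r, caaccccccc, X#) ⊢ (p, aaccccccc, #) ⊢ (q, accccccc, X#) ⊢ (r, ccccccc, AX#) ⊢ (p, ccccccc, XAX#) ⊢ (r, cccccc, AXAX#) ⊢ (p, cccccc, XAXAX#) ⊢ (r, ccccc, AXAXAX#) ⊢ (p, ccccc, XAXAXAX#) ⊢ (r, cccc, AXAXAXAX#) ⊢ (p, cccc, XAXAXAXAX#) ⊢ (r, ccc, AXAXAXAXAX#) ⊢ (p, ccc, XAXAXAXAXAX#) ⊢ (r, cc, AXAXAXAXAXAX#) ⊢ (p, cc, XAXAXAXAXAXAX#) ⊢ (r, c, AXAXAXAXAXAXAX#) ⊢ (p, c, XAXAXAXAXAXAXAX#) ⊢ (r, ε, AXAXAXAXAXAXAXAX#) ⊢ (p, ε, XAXAXAXAXAXAXAXAX#)
All input consumed in state p with stack XAXAXAXAXAXAXAXAX#.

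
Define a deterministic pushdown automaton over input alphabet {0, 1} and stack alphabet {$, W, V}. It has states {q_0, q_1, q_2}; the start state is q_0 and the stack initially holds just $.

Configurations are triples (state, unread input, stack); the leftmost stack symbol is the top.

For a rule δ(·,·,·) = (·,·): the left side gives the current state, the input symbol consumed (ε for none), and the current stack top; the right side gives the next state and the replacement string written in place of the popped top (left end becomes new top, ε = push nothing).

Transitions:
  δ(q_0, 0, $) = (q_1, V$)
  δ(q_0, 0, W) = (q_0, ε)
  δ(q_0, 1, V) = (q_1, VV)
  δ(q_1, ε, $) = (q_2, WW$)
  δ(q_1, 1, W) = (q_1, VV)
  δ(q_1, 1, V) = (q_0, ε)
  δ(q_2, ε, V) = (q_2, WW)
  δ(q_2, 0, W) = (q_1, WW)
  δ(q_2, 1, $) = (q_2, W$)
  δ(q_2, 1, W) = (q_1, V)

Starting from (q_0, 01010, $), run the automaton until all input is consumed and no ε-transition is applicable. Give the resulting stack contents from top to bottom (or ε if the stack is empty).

(q_0, 01010, $)
  read 0, top $: go to q_1, push V$ → (q_1, 1010, V$)
  read 1, top V: go to q_0, push ε → (q_0, 010, $)
  read 0, top $: go to q_1, push V$ → (q_1, 10, V$)
  read 1, top V: go to q_0, push ε → (q_0, 0, $)
  read 0, top $: go to q_1, push V$ → (q_1, ε, V$)
All input consumed in state q_1 with stack V$.

V$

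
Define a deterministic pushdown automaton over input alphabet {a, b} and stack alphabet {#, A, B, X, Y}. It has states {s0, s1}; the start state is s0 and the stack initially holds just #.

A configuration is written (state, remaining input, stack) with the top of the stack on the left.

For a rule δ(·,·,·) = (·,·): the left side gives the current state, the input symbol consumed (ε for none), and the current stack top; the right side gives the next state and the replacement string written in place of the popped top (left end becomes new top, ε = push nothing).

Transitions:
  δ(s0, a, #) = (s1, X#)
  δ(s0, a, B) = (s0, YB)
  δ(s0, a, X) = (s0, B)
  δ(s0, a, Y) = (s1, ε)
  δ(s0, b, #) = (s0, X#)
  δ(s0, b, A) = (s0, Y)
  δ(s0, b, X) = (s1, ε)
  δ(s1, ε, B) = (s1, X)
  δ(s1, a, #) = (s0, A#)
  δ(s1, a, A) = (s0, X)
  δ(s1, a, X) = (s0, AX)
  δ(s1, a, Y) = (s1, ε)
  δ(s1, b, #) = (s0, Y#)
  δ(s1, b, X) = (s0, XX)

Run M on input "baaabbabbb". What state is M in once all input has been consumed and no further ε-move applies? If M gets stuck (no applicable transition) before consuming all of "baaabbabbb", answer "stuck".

stuck

(s0, baaabbabbb, #)
  read b, top #: go to s0, push X# → (s0, aaabbabbb, X#)
  read a, top X: go to s0, push B → (s0, aabbabbb, B#)
  read a, top B: go to s0, push YB → (s0, abbabbb, YB#)
  read a, top Y: go to s1, push ε → (s1, bbabbb, B#)
  ε-move, top B: go to s1, push X → (s1, bbabbb, X#)
  read b, top X: go to s0, push XX → (s0, babbb, XX#)
  read b, top X: go to s1, push ε → (s1, abbb, X#)
  read a, top X: go to s0, push AX → (s0, bbb, AX#)
  read b, top A: go to s0, push Y → (s0, bb, YX#)
No transition for (s0, b, top Y); M blocks with input bb remaining.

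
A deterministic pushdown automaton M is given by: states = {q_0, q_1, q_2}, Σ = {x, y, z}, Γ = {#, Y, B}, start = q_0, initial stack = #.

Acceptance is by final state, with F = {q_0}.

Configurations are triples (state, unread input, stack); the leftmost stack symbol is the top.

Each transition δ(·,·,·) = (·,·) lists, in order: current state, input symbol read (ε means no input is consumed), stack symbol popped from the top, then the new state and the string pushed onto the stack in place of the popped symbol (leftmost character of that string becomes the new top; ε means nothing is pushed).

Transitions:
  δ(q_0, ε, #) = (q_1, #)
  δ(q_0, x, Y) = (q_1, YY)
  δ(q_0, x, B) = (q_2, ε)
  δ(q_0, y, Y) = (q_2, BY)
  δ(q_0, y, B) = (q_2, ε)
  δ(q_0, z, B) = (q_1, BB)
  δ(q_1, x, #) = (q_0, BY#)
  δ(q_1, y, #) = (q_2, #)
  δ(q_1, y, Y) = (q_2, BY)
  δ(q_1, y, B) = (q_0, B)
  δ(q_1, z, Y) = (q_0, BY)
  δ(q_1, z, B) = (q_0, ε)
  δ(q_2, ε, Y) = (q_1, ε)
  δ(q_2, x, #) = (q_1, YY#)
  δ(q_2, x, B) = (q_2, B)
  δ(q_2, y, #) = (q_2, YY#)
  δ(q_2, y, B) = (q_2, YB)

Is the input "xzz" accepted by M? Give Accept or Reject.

(q_0, xzz, #)
  ε-move, top #: go to q_1, push # → (q_1, xzz, #)
  read x, top #: go to q_0, push BY# → (q_0, zz, BY#)
  read z, top B: go to q_1, push BB → (q_1, z, BBY#)
  read z, top B: go to q_0, push ε → (q_0, ε, BY#)
All input consumed; state q_0 ∈ F.

Accept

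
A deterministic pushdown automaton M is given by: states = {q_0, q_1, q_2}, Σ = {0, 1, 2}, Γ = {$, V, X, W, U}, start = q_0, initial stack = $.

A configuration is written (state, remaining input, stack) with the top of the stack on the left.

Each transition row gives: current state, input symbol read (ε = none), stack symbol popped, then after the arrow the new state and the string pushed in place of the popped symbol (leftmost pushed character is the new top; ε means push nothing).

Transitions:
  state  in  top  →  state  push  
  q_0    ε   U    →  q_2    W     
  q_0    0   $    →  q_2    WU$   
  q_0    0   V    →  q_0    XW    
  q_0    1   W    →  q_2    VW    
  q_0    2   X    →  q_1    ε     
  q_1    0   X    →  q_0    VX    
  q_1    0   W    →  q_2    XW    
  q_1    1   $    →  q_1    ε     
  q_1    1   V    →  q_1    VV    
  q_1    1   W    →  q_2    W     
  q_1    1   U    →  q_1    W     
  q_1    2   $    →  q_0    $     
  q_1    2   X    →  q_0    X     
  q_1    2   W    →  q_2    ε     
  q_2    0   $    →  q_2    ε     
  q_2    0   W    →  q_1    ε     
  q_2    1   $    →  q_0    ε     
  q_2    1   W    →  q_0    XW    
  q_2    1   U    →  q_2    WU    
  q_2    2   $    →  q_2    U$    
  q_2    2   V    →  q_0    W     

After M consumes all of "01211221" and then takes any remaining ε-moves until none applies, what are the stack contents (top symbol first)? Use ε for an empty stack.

WU$

(q_0, 01211221, $)
  read 0, top $: go to q_2, push WU$ → (q_2, 1211221, WU$)
  read 1, top W: go to q_0, push XW → (q_0, 211221, XWU$)
  read 2, top X: go to q_1, push ε → (q_1, 11221, WU$)
  read 1, top W: go to q_2, push W → (q_2, 1221, WU$)
  read 1, top W: go to q_0, push XW → (q_0, 221, XWU$)
  read 2, top X: go to q_1, push ε → (q_1, 21, WU$)
  read 2, top W: go to q_2, push ε → (q_2, 1, U$)
  read 1, top U: go to q_2, push WU → (q_2, ε, WU$)
All input consumed in state q_2 with stack WU$.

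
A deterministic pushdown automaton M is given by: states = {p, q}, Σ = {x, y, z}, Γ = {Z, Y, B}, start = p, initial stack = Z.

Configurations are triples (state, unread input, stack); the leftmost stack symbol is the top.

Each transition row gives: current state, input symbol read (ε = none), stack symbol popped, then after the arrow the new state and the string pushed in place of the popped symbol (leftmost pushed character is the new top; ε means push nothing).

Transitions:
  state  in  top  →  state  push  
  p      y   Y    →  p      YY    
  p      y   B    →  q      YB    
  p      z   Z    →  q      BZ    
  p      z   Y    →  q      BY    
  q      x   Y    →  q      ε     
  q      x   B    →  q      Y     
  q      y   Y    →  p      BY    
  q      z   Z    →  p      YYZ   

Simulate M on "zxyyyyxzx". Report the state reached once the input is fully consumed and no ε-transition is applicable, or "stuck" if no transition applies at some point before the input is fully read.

stuck

(p, zxyyyyxzx, Z)
  read z, top Z: go to q, push BZ → (q, xyyyyxzx, BZ)
  read x, top B: go to q, push Y → (q, yyyyxzx, YZ)
  read y, top Y: go to p, push BY → (p, yyyxzx, BYZ)
  read y, top B: go to q, push YB → (q, yyxzx, YBYZ)
  read y, top Y: go to p, push BY → (p, yxzx, BYBYZ)
  read y, top B: go to q, push YB → (q, xzx, YBYBYZ)
  read x, top Y: go to q, push ε → (q, zx, BYBYZ)
No transition for (q, z, top B); M blocks with input zx remaining.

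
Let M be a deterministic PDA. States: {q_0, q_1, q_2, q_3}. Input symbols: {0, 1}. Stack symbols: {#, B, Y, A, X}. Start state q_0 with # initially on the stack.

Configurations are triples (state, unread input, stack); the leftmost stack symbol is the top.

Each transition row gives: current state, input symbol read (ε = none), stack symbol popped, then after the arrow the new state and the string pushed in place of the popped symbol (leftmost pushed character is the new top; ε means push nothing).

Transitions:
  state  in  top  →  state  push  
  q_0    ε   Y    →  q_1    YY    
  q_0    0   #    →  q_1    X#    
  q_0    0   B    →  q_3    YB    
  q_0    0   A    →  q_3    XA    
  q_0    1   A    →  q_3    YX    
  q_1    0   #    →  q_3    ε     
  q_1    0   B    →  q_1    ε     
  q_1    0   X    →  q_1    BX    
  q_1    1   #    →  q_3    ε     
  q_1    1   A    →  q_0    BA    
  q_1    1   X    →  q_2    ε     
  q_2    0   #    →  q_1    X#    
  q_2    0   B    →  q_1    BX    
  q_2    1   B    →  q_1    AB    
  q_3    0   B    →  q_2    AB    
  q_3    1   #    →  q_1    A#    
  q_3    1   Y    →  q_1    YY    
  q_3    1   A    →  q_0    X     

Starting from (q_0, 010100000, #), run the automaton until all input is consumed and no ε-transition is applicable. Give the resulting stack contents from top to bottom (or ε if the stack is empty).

X#

(q_0, 010100000, #)
  read 0, top #: go to q_1, push X# → (q_1, 10100000, X#)
  read 1, top X: go to q_2, push ε → (q_2, 0100000, #)
  read 0, top #: go to q_1, push X# → (q_1, 100000, X#)
  read 1, top X: go to q_2, push ε → (q_2, 00000, #)
  read 0, top #: go to q_1, push X# → (q_1, 0000, X#)
  read 0, top X: go to q_1, push BX → (q_1, 000, BX#)
  read 0, top B: go to q_1, push ε → (q_1, 00, X#)
  read 0, top X: go to q_1, push BX → (q_1, 0, BX#)
  read 0, top B: go to q_1, push ε → (q_1, ε, X#)
All input consumed in state q_1 with stack X#.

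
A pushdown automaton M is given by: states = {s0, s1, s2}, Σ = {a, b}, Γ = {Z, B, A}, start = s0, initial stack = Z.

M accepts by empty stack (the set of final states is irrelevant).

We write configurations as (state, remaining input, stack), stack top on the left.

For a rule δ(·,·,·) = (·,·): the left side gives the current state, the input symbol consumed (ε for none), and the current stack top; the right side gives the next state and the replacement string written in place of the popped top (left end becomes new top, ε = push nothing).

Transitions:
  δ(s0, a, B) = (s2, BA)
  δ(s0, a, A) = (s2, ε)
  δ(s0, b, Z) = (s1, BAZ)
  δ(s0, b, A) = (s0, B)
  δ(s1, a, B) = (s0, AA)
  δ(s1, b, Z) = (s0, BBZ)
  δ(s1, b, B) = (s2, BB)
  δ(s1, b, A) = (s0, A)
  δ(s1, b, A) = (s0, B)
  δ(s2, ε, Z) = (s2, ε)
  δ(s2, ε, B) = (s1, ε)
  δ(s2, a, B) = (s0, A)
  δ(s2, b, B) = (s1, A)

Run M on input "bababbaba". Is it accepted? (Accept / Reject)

No computation consumes all input and empties the stack.

Reject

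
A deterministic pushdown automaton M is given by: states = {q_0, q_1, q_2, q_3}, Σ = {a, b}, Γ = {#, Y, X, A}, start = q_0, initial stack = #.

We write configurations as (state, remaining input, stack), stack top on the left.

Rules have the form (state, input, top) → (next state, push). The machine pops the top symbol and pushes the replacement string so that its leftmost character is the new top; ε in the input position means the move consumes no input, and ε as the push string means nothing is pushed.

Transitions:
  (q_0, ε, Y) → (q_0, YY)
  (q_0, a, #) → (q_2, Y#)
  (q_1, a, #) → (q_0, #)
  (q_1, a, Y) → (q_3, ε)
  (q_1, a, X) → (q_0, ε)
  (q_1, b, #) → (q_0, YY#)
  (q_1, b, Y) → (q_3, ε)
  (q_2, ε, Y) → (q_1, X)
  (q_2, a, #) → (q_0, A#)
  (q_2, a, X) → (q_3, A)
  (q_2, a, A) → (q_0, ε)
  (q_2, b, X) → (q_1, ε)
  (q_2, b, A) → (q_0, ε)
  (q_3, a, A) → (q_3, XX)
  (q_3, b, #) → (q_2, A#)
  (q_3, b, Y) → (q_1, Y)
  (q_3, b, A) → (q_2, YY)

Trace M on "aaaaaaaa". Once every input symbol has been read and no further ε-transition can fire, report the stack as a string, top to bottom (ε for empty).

#

(q_0, aaaaaaaa, #)
  read a, top #: go to q_2, push Y# → (q_2, aaaaaaa, Y#)
  ε-move, top Y: go to q_1, push X → (q_1, aaaaaaa, X#)
  read a, top X: go to q_0, push ε → (q_0, aaaaaa, #)
  read a, top #: go to q_2, push Y# → (q_2, aaaaa, Y#)
  ε-move, top Y: go to q_1, push X → (q_1, aaaaa, X#)
  read a, top X: go to q_0, push ε → (q_0, aaaa, #)
  read a, top #: go to q_2, push Y# → (q_2, aaa, Y#)
  ε-move, top Y: go to q_1, push X → (q_1, aaa, X#)
  read a, top X: go to q_0, push ε → (q_0, aa, #)
  read a, top #: go to q_2, push Y# → (q_2, a, Y#)
  ε-move, top Y: go to q_1, push X → (q_1, a, X#)
  read a, top X: go to q_0, push ε → (q_0, ε, #)
All input consumed in state q_0 with stack #.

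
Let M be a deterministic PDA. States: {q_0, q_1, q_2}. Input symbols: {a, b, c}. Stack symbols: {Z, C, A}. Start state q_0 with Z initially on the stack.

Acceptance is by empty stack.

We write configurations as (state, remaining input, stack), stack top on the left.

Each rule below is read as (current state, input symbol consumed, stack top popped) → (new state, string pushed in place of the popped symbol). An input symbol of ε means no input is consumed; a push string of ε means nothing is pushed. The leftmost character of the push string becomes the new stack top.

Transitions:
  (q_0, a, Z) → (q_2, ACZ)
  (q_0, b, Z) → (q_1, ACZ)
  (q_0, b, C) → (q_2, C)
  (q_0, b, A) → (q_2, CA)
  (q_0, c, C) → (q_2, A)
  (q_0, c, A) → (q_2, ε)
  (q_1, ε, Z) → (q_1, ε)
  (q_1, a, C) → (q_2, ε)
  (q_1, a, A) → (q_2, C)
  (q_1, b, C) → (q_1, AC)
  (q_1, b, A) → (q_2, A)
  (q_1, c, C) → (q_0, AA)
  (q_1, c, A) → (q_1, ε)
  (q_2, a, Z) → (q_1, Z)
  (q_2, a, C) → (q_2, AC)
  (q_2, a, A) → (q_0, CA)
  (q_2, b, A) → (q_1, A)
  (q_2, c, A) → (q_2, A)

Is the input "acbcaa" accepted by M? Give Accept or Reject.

(q_0, acbcaa, Z) ⊢ (q_2, cbcaa, ACZ) ⊢ (q_2, bcaa, ACZ) ⊢ (q_1, caa, ACZ) ⊢ (q_1, aa, CZ) ⊢ (q_2, a, Z) ⊢ (q_1, ε, Z) ⊢ (q_1, ε, ε)
All input consumed and the stack is empty.

Accept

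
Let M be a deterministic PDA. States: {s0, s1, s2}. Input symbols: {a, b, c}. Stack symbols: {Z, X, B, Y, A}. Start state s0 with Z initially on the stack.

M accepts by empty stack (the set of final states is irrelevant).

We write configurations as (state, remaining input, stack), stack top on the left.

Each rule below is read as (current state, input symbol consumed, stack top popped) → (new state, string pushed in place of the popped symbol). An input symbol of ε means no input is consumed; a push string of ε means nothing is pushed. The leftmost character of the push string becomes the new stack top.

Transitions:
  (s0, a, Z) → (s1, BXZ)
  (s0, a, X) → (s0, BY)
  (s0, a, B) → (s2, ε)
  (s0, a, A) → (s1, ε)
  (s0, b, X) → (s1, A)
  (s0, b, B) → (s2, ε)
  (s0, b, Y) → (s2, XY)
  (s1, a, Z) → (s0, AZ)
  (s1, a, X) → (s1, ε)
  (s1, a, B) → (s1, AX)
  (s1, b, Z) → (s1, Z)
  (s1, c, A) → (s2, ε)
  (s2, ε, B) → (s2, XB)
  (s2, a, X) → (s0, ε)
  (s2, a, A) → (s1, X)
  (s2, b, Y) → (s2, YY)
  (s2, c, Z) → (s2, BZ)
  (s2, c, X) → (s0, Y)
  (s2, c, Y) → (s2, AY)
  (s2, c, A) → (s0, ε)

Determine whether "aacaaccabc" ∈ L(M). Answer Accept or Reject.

Reject

(s0, aacaaccabc, Z)
  read a, top Z: go to s1, push BXZ → (s1, acaaccabc, BXZ)
  read a, top B: go to s1, push AX → (s1, caaccabc, AXXZ)
  read c, top A: go to s2, push ε → (s2, aaccabc, XXZ)
  read a, top X: go to s0, push ε → (s0, accabc, XZ)
  read a, top X: go to s0, push BY → (s0, ccabc, BYZ)
No transition applies at (s0, ccabc, BYZ); input not fully consumed.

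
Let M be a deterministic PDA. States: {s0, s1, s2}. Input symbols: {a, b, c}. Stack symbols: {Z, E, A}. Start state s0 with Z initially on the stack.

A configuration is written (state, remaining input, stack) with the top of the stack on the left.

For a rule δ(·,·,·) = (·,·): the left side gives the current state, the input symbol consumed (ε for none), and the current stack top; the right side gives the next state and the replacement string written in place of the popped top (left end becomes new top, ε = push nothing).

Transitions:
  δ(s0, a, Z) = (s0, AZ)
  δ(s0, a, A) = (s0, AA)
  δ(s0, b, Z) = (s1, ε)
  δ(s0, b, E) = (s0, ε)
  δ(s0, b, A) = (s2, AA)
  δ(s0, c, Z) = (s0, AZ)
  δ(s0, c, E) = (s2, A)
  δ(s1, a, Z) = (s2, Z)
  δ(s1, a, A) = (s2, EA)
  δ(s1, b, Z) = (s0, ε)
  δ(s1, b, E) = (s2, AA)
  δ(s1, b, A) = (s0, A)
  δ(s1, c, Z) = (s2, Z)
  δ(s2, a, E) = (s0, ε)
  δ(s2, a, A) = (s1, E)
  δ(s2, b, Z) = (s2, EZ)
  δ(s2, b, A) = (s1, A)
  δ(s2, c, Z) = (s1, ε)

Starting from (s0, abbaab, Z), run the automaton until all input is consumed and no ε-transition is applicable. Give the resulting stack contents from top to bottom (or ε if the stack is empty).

(s0, abbaab, Z)
  read a, top Z: go to s0, push AZ → (s0, bbaab, AZ)
  read b, top A: go to s2, push AA → (s2, baab, AAZ)
  read b, top A: go to s1, push A → (s1, aab, AAZ)
  read a, top A: go to s2, push EA → (s2, ab, EAAZ)
  read a, top E: go to s0, push ε → (s0, b, AAZ)
  read b, top A: go to s2, push AA → (s2, ε, AAAZ)
All input consumed in state s2 with stack AAAZ.

AAAZ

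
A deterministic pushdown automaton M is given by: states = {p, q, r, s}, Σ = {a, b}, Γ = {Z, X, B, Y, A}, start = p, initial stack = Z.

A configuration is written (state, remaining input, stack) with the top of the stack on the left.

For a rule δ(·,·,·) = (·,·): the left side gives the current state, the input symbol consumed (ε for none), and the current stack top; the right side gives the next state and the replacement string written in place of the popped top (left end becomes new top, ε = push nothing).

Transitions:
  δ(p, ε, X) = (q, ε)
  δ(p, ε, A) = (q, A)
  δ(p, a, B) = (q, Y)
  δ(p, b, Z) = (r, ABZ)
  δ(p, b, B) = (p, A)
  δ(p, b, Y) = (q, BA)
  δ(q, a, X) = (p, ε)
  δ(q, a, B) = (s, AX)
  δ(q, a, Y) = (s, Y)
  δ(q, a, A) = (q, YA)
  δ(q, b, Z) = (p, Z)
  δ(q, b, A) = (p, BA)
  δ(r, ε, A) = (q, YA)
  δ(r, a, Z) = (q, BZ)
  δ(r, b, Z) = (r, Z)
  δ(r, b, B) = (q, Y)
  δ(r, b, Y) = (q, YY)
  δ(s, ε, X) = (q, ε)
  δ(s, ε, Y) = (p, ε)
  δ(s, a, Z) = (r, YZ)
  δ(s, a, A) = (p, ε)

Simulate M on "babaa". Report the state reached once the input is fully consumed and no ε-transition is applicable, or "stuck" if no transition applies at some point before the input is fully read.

q

(p, babaa, Z)
  read b, top Z: go to r, push ABZ → (r, abaa, ABZ)
  ε-move, top A: go to q, push YA → (q, abaa, YABZ)
  read a, top Y: go to s, push Y → (s, baa, YABZ)
  ε-move, top Y: go to p, push ε → (p, baa, ABZ)
  ε-move, top A: go to q, push A → (q, baa, ABZ)
  read b, top A: go to p, push BA → (p, aa, BABZ)
  read a, top B: go to q, push Y → (q, a, YABZ)
  read a, top Y: go to s, push Y → (s, ε, YABZ)
  ε-move, top Y: go to p, push ε → (p, ε, ABZ)
  ε-move, top A: go to q, push A → (q, ε, ABZ)
All input consumed; M is in state q.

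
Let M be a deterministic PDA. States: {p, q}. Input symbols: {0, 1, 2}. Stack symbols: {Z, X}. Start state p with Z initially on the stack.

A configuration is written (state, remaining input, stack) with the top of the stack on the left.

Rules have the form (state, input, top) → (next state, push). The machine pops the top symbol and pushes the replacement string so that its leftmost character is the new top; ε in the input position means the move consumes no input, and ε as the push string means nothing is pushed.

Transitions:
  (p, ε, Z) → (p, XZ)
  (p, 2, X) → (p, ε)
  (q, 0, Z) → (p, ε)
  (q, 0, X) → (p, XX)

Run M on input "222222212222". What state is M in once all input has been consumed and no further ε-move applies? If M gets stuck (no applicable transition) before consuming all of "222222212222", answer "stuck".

stuck

(p, 222222212222, Z)
  ε-move, top Z: go to p, push XZ → (p, 222222212222, XZ)
  read 2, top X: go to p, push ε → (p, 22222212222, Z)
  ε-move, top Z: go to p, push XZ → (p, 22222212222, XZ)
  read 2, top X: go to p, push ε → (p, 2222212222, Z)
  ε-move, top Z: go to p, push XZ → (p, 2222212222, XZ)
  read 2, top X: go to p, push ε → (p, 222212222, Z)
  ε-move, top Z: go to p, push XZ → (p, 222212222, XZ)
  read 2, top X: go to p, push ε → (p, 22212222, Z)
  ε-move, top Z: go to p, push XZ → (p, 22212222, XZ)
  read 2, top X: go to p, push ε → (p, 2212222, Z)
  ε-move, top Z: go to p, push XZ → (p, 2212222, XZ)
  read 2, top X: go to p, push ε → (p, 212222, Z)
  ε-move, top Z: go to p, push XZ → (p, 212222, XZ)
  read 2, top X: go to p, push ε → (p, 12222, Z)
  ε-move, top Z: go to p, push XZ → (p, 12222, XZ)
No transition for (p, 1, top X); M blocks with input 12222 remaining.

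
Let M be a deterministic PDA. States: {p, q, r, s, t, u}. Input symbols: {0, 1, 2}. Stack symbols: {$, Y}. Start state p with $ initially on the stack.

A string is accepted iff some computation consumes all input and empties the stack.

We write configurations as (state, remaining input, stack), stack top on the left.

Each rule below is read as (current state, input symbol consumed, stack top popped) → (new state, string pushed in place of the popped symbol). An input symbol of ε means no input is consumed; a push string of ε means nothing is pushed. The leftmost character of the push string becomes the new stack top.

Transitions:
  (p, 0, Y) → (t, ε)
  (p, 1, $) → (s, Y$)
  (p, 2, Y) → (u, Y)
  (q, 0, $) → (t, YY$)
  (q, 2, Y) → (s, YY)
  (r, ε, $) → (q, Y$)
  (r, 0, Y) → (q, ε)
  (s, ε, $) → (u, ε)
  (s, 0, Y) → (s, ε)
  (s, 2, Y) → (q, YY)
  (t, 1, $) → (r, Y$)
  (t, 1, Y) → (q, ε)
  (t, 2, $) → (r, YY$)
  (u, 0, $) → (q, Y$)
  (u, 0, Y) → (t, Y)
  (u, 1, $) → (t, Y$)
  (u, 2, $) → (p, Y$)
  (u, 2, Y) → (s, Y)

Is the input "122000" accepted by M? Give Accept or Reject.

(p, 122000, $)
  read 1, top $: go to s, push Y$ → (s, 22000, Y$)
  read 2, top Y: go to q, push YY → (q, 2000, YY$)
  read 2, top Y: go to s, push YY → (s, 000, YYY$)
  read 0, top Y: go to s, push ε → (s, 00, YY$)
  read 0, top Y: go to s, push ε → (s, 0, Y$)
  read 0, top Y: go to s, push ε → (s, ε, $)
  ε-move, top $: go to u, push ε → (u, ε, ε)
All input consumed and the stack is empty.

Accept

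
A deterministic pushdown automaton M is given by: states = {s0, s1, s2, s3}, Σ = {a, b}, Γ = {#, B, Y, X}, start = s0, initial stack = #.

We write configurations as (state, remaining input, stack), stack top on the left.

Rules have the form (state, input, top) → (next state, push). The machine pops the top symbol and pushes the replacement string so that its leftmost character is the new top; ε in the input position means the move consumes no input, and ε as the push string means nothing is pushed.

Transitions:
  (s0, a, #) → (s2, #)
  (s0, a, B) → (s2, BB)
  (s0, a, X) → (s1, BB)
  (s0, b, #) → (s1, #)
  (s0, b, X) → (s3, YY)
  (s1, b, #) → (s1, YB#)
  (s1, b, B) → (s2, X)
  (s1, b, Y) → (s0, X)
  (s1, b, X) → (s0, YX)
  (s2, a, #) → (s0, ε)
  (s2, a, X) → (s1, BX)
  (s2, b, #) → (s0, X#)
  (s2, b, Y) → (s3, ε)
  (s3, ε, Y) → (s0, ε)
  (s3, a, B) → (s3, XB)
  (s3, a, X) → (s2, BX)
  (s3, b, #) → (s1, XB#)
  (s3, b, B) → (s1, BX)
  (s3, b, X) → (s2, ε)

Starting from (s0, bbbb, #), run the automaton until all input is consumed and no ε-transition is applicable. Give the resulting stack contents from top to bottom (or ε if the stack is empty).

(s0, bbbb, #)
  read b, top #: go to s1, push # → (s1, bbb, #)
  read b, top #: go to s1, push YB# → (s1, bb, YB#)
  read b, top Y: go to s0, push X → (s0, b, XB#)
  read b, top X: go to s3, push YY → (s3, ε, YYB#)
  ε-move, top Y: go to s0, push ε → (s0, ε, YB#)
All input consumed in state s0 with stack YB#.

YB#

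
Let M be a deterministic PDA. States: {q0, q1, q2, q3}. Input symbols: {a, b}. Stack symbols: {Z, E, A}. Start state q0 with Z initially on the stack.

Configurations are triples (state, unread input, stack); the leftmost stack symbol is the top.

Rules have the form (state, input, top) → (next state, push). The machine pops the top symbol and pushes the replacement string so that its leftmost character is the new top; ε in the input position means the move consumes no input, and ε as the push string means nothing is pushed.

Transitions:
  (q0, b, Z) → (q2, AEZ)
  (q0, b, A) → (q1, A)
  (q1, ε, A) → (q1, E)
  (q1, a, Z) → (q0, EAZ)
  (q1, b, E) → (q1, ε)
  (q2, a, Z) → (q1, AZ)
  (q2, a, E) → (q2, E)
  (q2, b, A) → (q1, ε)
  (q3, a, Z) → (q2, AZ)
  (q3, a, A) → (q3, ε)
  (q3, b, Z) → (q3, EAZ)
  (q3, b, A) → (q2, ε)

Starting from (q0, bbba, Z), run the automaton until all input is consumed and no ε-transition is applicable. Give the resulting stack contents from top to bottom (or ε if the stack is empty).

EAZ

(q0, bbba, Z)
  read b, top Z: go to q2, push AEZ → (q2, bba, AEZ)
  read b, top A: go to q1, push ε → (q1, ba, EZ)
  read b, top E: go to q1, push ε → (q1, a, Z)
  read a, top Z: go to q0, push EAZ → (q0, ε, EAZ)
All input consumed in state q0 with stack EAZ.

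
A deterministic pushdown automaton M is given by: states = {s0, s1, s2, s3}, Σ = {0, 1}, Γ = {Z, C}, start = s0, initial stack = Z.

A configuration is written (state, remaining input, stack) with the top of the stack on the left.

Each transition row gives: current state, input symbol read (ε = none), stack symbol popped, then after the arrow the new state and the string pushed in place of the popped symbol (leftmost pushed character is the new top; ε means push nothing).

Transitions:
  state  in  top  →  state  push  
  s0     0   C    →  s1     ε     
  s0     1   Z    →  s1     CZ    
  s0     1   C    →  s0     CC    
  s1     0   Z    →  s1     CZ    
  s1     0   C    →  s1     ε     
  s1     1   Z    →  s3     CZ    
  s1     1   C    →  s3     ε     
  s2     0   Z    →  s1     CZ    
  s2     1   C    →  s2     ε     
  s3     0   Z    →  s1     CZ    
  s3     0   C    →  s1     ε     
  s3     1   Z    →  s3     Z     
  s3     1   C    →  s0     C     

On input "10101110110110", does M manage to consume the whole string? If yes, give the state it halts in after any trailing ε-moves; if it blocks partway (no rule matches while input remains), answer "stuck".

s1

(s0, 10101110110110, Z)
  read 1, top Z: go to s1, push CZ → (s1, 0101110110110, CZ)
  read 0, top C: go to s1, push ε → (s1, 101110110110, Z)
  read 1, top Z: go to s3, push CZ → (s3, 01110110110, CZ)
  read 0, top C: go to s1, push ε → (s1, 1110110110, Z)
  read 1, top Z: go to s3, push CZ → (s3, 110110110, CZ)
  read 1, top C: go to s0, push C → (s0, 10110110, CZ)
  read 1, top C: go to s0, push CC → (s0, 0110110, CCZ)
  read 0, top C: go to s1, push ε → (s1, 110110, CZ)
  read 1, top C: go to s3, push ε → (s3, 10110, Z)
  read 1, top Z: go to s3, push Z → (s3, 0110, Z)
  read 0, top Z: go to s1, push CZ → (s1, 110, CZ)
  read 1, top C: go to s3, push ε → (s3, 10, Z)
  read 1, top Z: go to s3, push Z → (s3, 0, Z)
  read 0, top Z: go to s1, push CZ → (s1, ε, CZ)
All input consumed; M is in state s1.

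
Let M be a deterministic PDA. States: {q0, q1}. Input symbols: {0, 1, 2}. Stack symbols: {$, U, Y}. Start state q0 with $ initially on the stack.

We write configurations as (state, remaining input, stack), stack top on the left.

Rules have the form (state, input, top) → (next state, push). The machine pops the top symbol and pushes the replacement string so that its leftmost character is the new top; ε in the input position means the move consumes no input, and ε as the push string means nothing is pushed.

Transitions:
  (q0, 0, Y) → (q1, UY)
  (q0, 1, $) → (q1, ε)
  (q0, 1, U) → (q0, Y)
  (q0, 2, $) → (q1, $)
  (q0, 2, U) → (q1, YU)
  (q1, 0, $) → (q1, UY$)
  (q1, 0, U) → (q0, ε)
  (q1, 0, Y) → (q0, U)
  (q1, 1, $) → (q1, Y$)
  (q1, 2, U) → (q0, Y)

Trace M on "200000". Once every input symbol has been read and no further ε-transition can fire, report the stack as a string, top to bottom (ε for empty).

UY$

(q0, 200000, $)
  read 2, top $: go to q1, push $ → (q1, 00000, $)
  read 0, top $: go to q1, push UY$ → (q1, 0000, UY$)
  read 0, top U: go to q0, push ε → (q0, 000, Y$)
  read 0, top Y: go to q1, push UY → (q1, 00, UY$)
  read 0, top U: go to q0, push ε → (q0, 0, Y$)
  read 0, top Y: go to q1, push UY → (q1, ε, UY$)
All input consumed in state q1 with stack UY$.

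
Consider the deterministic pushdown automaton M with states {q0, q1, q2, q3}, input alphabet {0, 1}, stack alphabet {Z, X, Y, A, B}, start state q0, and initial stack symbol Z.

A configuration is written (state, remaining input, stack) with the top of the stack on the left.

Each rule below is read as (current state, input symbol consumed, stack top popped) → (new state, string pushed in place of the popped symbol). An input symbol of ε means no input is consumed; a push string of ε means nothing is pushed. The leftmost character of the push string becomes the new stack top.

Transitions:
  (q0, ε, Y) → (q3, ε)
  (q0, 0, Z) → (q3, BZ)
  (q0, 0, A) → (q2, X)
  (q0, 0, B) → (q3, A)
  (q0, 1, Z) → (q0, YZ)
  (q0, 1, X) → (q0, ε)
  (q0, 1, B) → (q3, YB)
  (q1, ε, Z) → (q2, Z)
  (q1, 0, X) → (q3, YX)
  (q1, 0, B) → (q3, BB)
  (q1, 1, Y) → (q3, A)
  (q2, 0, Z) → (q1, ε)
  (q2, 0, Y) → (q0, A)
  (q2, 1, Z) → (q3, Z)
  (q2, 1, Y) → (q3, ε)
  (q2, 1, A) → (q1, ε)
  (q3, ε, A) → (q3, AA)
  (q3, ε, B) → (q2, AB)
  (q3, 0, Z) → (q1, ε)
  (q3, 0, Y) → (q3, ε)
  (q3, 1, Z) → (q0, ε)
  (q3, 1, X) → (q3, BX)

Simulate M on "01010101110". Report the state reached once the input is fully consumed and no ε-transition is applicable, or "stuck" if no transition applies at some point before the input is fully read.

(q0, 01010101110, Z)
  read 0, top Z: go to q3, push BZ → (q3, 1010101110, BZ)
  ε-move, top B: go to q2, push AB → (q2, 1010101110, ABZ)
  read 1, top A: go to q1, push ε → (q1, 010101110, BZ)
  read 0, top B: go to q3, push BB → (q3, 10101110, BBZ)
  ε-move, top B: go to q2, push AB → (q2, 10101110, ABBZ)
  read 1, top A: go to q1, push ε → (q1, 0101110, BBZ)
  read 0, top B: go to q3, push BB → (q3, 101110, BBBZ)
  ε-move, top B: go to q2, push AB → (q2, 101110, ABBBZ)
  read 1, top A: go to q1, push ε → (q1, 01110, BBBZ)
  read 0, top B: go to q3, push BB → (q3, 1110, BBBBZ)
  ε-move, top B: go to q2, push AB → (q2, 1110, ABBBBZ)
  read 1, top A: go to q1, push ε → (q1, 110, BBBBZ)
No transition for (q1, 1, top B); M blocks with input 110 remaining.

stuck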